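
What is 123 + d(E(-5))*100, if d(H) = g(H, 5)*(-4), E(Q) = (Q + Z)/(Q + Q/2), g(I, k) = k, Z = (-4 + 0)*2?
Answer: -1877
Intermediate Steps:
Z = -8 (Z = -4*2 = -8)
E(Q) = 2*(-8 + Q)/(3*Q) (E(Q) = (Q - 8)/(Q + Q/2) = (-8 + Q)/(Q + Q*(1/2)) = (-8 + Q)/(Q + Q/2) = (-8 + Q)/((3*Q/2)) = (-8 + Q)*(2/(3*Q)) = 2*(-8 + Q)/(3*Q))
d(H) = -20 (d(H) = 5*(-4) = -20)
123 + d(E(-5))*100 = 123 - 20*100 = 123 - 2000 = -1877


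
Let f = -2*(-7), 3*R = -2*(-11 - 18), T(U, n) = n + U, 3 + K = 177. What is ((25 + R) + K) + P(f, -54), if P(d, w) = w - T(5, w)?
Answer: 640/3 ≈ 213.33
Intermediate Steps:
K = 174 (K = -3 + 177 = 174)
T(U, n) = U + n
R = 58/3 (R = (-2*(-11 - 18))/3 = (-2*(-29))/3 = (⅓)*58 = 58/3 ≈ 19.333)
f = 14
P(d, w) = -5 (P(d, w) = w - (5 + w) = w + (-5 - w) = -5)
((25 + R) + K) + P(f, -54) = ((25 + 58/3) + 174) - 5 = (133/3 + 174) - 5 = 655/3 - 5 = 640/3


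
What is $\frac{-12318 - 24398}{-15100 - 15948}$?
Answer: $\frac{9179}{7762} \approx 1.1826$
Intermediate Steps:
$\frac{-12318 - 24398}{-15100 - 15948} = - \frac{36716}{-15100 - 15948} = - \frac{36716}{-31048} = \left(-36716\right) \left(- \frac{1}{31048}\right) = \frac{9179}{7762}$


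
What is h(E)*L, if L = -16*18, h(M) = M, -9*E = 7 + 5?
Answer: 384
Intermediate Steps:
E = -4/3 (E = -(7 + 5)/9 = -1/9*12 = -4/3 ≈ -1.3333)
L = -288
h(E)*L = -4/3*(-288) = 384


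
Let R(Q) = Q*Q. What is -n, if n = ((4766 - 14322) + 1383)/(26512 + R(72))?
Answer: 8173/31696 ≈ 0.25786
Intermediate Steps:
R(Q) = Q²
n = -8173/31696 (n = ((4766 - 14322) + 1383)/(26512 + 72²) = (-9556 + 1383)/(26512 + 5184) = -8173/31696 ≈ -0.25786)
-n = -1*(-8173/31696) = 8173/31696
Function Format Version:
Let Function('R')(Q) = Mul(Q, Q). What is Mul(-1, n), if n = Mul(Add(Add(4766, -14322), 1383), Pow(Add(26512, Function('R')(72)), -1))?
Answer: Rational(8173, 31696) ≈ 0.25786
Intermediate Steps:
Function('R')(Q) = Pow(Q, 2)
n = Rational(-8173, 31696) (n = Mul(Add(Add(4766, -14322), 1383), Pow(Add(26512, Pow(72, 2)), -1)) = Mul(Add(-9556, 1383), Pow(Add(26512, 5184), -1)) = Mul(-8173, Pow(31696, -1)) = Mul(-8173, Rational(1, 31696)) = Rational(-8173, 31696) ≈ -0.25786)
Mul(-1, n) = Mul(-1, Rational(-8173, 31696)) = Rational(8173, 31696)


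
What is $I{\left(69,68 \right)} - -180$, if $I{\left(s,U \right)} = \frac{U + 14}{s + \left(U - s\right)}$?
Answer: $\frac{6161}{34} \approx 181.21$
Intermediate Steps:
$I{\left(s,U \right)} = \frac{14 + U}{U}$
$I{\left(69,68 \right)} - -180 = \frac{14 + 68}{68} - -180 = \frac{1}{68} \cdot 82 + 180 = \frac{41}{34} + 180 = \frac{6161}{34}$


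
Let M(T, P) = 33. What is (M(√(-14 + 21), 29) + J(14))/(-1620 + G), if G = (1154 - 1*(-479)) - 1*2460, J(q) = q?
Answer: -47/2447 ≈ -0.019207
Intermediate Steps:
G = -827 (G = (1154 + 479) - 2460 = 1633 - 2460 = -827)
(M(√(-14 + 21), 29) + J(14))/(-1620 + G) = (33 + 14)/(-1620 - 827) = 47/(-2447) = 47*(-1/2447) = -47/2447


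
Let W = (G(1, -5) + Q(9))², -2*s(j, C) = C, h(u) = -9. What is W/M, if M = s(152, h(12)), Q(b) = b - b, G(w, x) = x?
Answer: 50/9 ≈ 5.5556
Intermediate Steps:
Q(b) = 0
s(j, C) = -C/2
M = 9/2 (M = -½*(-9) = 9/2 ≈ 4.5000)
W = 25 (W = (-5 + 0)² = (-5)² = 25)
W/M = 25/(9/2) = 25*(2/9) = 50/9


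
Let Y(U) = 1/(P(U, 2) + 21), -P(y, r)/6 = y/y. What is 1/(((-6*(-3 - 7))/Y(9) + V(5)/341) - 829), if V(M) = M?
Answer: 341/24216 ≈ 0.014082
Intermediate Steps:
P(y, r) = -6 (P(y, r) = -6*y/y = -6*1 = -6)
Y(U) = 1/15 (Y(U) = 1/(-6 + 21) = 1/15)
1/(((-6*(-3 - 7))/Y(9) + V(5)/341) - 829) = 1/(((-6*(-3 - 7))/(1/15) + 5/341) - 829) = 1/((-6*(-10)*15 + 5*(1/341)) - 829) = 1/((60*15 + 5/341) - 829) = 1/((900 + 5/341) - 829) = 1/(306905/341 - 829) = 1/(24216/341) = 341/24216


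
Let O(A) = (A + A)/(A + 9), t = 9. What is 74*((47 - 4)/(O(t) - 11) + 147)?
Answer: 52799/5 ≈ 10560.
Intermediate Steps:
O(A) = 2*A/(9 + A) (O(A) = (2*A)/(9 + A) = 2*A/(9 + A))
74*((47 - 4)/(O(t) - 11) + 147) = 74*((47 - 4)/(2*9/(9 + 9) - 11) + 147) = 74*(43/(2*9/18 - 11) + 147) = 74*(43/(2*9*(1/18) - 11) + 147) = 74*(43/(1 - 11) + 147) = 74*(43/(-10) + 147) = 74*(43*(-⅒) + 147) = 74*(-43/10 + 147) = 74*(1427/10) = 52799/5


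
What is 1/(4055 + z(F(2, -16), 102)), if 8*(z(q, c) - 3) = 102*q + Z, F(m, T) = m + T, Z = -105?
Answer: 8/30931 ≈ 0.00025864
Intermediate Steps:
F(m, T) = T + m
z(q, c) = -81/8 + 51*q/4 (z(q, c) = 3 + (102*q - 105)/8 = 3 + (-105 + 102*q)/8 = 3 + (-105/8 + 51*q/4) = -81/8 + 51*q/4)
1/(4055 + z(F(2, -16), 102)) = 1/(4055 + (-81/8 + 51*(-16 + 2)/4)) = 1/(4055 + (-81/8 + (51/4)*(-14))) = 1/(4055 + (-81/8 - 357/2)) = 1/(4055 - 1509/8) = 1/(30931/8) = 8/30931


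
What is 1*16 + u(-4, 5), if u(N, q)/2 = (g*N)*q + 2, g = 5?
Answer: -180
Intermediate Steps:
u(N, q) = 4 + 10*N*q (u(N, q) = 2*((5*N)*q + 2) = 2*(5*N*q + 2) = 2*(2 + 5*N*q) = 4 + 10*N*q)
1*16 + u(-4, 5) = 1*16 + (4 + 10*(-4)*5) = 16 + (4 - 200) = 16 - 196 = -180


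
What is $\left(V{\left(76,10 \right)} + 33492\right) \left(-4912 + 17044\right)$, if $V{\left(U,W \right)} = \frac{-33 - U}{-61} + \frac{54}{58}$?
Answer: $\frac{718847156592}{1769} \approx 4.0636 \cdot 10^{8}$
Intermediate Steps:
$V{\left(U,W \right)} = \frac{2604}{1769} + \frac{U}{61}$ ($V{\left(U,W \right)} = \left(-33 - U\right) \left(- \frac{1}{61}\right) + 54 \cdot \frac{1}{58} = \left(\frac{33}{61} + \frac{U}{61}\right) + \frac{27}{29} = \frac{2604}{1769} + \frac{U}{61}$)
$\left(V{\left(76,10 \right)} + 33492\right) \left(-4912 + 17044\right) = \left(\left(\frac{2604}{1769} + \frac{1}{61} \cdot 76\right) + 33492\right) \left(-4912 + 17044\right) = \left(\left(\frac{2604}{1769} + \frac{76}{61}\right) + 33492\right) 12132 = \left(\frac{4808}{1769} + 33492\right) 12132 = \frac{59252156}{1769} \cdot 12132 = \frac{718847156592}{1769}$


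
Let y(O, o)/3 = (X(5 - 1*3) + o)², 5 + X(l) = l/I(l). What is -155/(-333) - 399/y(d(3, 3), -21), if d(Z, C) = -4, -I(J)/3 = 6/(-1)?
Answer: 4827386/18078237 ≈ 0.26703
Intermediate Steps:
I(J) = 18 (I(J) = -18/(-1) = -18*(-1) = -3*(-6) = 18)
X(l) = -5 + l/18
y(O, o) = 3*(-44/9 + o)² (y(O, o) = 3*((-5 + (5 - 1*3)/18) + o)² = 3*((-5 + (5 - 3)/18) + o)² = 3*((-5 + (1/18)*2) + o)² = 3*((-5 + ⅑) + o)² = 3*(-44/9 + o)²)
-155/(-333) - 399/y(d(3, 3), -21) = -155/(-333) - 399*27/(-44 + 9*(-21))² = -155*(-1/333) - 399*27/(-44 - 189)² = 155/333 - 399/((1/27)*(-233)²) = 155/333 - 399/((1/27)*54289) = 155/333 - 399/54289/27 = 155/333 - 399*27/54289 = 155/333 - 10773/54289 = 4827386/18078237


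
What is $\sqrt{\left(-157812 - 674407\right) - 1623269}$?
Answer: $168 i \sqrt{87} \approx 1567.0 i$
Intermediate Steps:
$\sqrt{\left(-157812 - 674407\right) - 1623269} = \sqrt{-832219 - 1623269} = \sqrt{-2455488} = 168 i \sqrt{87}$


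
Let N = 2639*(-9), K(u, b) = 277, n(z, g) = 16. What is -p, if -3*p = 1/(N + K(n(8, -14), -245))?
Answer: -1/70422 ≈ -1.4200e-5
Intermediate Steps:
N = -23751
p = 1/70422 (p = -1/(3*(-23751 + 277)) = -⅓/(-23474) = -⅓*(-1/23474) = 1/70422 ≈ 1.4200e-5)
-p = -1*1/70422 = -1/70422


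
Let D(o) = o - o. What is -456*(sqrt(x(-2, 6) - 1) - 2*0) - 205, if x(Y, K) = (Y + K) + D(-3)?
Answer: -205 - 456*sqrt(3) ≈ -994.82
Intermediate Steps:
D(o) = 0
x(Y, K) = K + Y (x(Y, K) = (Y + K) + 0 = (K + Y) + 0 = K + Y)
-456*(sqrt(x(-2, 6) - 1) - 2*0) - 205 = -456*(sqrt((6 - 2) - 1) - 2*0) - 205 = -456*(sqrt(4 - 1) + 0) - 205 = -456*(sqrt(3) + 0) - 205 = -456*sqrt(3) - 205 = -205 - 456*sqrt(3)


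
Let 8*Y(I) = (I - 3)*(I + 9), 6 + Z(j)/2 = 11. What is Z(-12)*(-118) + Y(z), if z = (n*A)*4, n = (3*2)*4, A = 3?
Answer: 75205/8 ≈ 9400.6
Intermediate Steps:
Z(j) = 10 (Z(j) = -12 + 2*11 = -12 + 22 = 10)
n = 24 (n = 6*4 = 24)
z = 288 (z = (24*3)*4 = 72*4 = 288)
Y(I) = (-3 + I)*(9 + I)/8 (Y(I) = ((I - 3)*(I + 9))/8 = ((-3 + I)*(9 + I))/8 = (-3 + I)*(9 + I)/8)
Z(-12)*(-118) + Y(z) = 10*(-118) + (-27/8 + (1/8)*288**2 + (3/4)*288) = -1180 + (-27/8 + (1/8)*82944 + 216) = -1180 + (-27/8 + 10368 + 216) = -1180 + 84645/8 = 75205/8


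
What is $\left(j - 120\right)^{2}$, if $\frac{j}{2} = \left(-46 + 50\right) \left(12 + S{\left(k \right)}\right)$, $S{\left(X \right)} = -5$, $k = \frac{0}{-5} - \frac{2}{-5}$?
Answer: $4096$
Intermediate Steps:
$k = \frac{2}{5}$ ($k = 0 \left(- \frac{1}{5}\right) - - \frac{2}{5} = 0 + \frac{2}{5} = \frac{2}{5} \approx 0.4$)
$j = 56$ ($j = 2 \left(-46 + 50\right) \left(12 - 5\right) = 2 \cdot 4 \cdot 7 = 2 \cdot 28 = 56$)
$\left(j - 120\right)^{2} = \left(56 - 120\right)^{2} = \left(-64\right)^{2} = 4096$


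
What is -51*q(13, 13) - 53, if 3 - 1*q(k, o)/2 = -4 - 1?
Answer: -869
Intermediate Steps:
q(k, o) = 16 (q(k, o) = 6 - 2*(-4 - 1) = 6 - 2*(-5) = 6 + 10 = 16)
-51*q(13, 13) - 53 = -51*16 - 53 = -816 - 53 = -869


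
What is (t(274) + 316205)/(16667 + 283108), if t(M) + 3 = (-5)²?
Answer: 105409/99925 ≈ 1.0549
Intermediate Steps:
t(M) = 22 (t(M) = -3 + (-5)² = -3 + 25 = 22)
(t(274) + 316205)/(16667 + 283108) = (22 + 316205)/(16667 + 283108) = 316227/299775 = 316227*(1/299775) = 105409/99925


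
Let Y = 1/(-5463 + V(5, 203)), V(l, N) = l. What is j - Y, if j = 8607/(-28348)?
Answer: -1235491/4071668 ≈ -0.30344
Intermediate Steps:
j = -453/1492 (j = 8607*(-1/28348) = -453/1492 ≈ -0.30362)
Y = -1/5458 (Y = 1/(-5463 + 5) = 1/(-5458) = -1/5458 ≈ -0.00018322)
j - Y = -453/1492 - 1*(-1/5458) = -453/1492 + 1/5458 = -1235491/4071668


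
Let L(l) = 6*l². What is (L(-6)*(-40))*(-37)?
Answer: 319680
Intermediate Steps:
(L(-6)*(-40))*(-37) = ((6*(-6)²)*(-40))*(-37) = ((6*36)*(-40))*(-37) = (216*(-40))*(-37) = -8640*(-37) = 319680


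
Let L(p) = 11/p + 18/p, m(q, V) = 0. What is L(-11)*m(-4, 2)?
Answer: 0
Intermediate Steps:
L(p) = 29/p
L(-11)*m(-4, 2) = (29/(-11))*0 = (29*(-1/11))*0 = -29/11*0 = 0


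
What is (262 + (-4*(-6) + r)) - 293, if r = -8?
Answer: -15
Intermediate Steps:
(262 + (-4*(-6) + r)) - 293 = (262 + (-4*(-6) - 8)) - 293 = (262 + (24 - 8)) - 293 = (262 + 16) - 293 = 278 - 293 = -15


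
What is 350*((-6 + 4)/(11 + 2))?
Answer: -700/13 ≈ -53.846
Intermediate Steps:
350*((-6 + 4)/(11 + 2)) = 350*(-2/13) = -700/13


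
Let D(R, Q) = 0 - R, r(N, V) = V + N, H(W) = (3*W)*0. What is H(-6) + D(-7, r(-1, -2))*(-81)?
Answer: -567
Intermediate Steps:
H(W) = 0
r(N, V) = N + V
D(R, Q) = -R
H(-6) + D(-7, r(-1, -2))*(-81) = 0 - 1*(-7)*(-81) = 0 + 7*(-81) = 0 - 567 = -567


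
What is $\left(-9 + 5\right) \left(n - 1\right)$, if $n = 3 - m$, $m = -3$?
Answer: $-20$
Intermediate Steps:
$n = 6$ ($n = 3 - -3 = 3 + 3 = 6$)
$\left(-9 + 5\right) \left(n - 1\right) = \left(-9 + 5\right) \left(6 - 1\right) = - 4 \left(6 - 1\right) = \left(-4\right) 5 = -20$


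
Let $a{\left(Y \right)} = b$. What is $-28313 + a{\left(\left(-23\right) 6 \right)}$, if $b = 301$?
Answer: $-28012$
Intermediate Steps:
$a{\left(Y \right)} = 301$
$-28313 + a{\left(\left(-23\right) 6 \right)} = -28313 + 301 = -28012$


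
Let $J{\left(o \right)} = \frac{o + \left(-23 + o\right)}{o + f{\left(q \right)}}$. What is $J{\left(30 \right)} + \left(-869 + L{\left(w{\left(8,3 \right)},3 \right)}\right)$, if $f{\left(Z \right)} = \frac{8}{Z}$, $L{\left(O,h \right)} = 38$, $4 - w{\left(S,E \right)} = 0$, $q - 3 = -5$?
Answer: $- \frac{21569}{26} \approx -829.58$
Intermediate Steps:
$q = -2$ ($q = 3 - 5 = -2$)
$w{\left(S,E \right)} = 4$ ($w{\left(S,E \right)} = 4 - 0 = 4 + 0 = 4$)
$J{\left(o \right)} = \frac{-23 + 2 o}{-4 + o}$ ($J{\left(o \right)} = \frac{o + \left(-23 + o\right)}{o + \frac{8}{-2}} = \frac{-23 + 2 o}{o + 8 \left(- \frac{1}{2}\right)} = \frac{-23 + 2 o}{o - 4} = \frac{-23 + 2 o}{-4 + o}$)
$J{\left(30 \right)} + \left(-869 + L{\left(w{\left(8,3 \right)},3 \right)}\right) = \frac{-23 + 2 \cdot 30}{-4 + 30} + \left(-869 + 38\right) = \frac{-23 + 60}{26} - 831 = \frac{1}{26} \cdot 37 - 831 = \frac{37}{26} - 831 = - \frac{21569}{26}$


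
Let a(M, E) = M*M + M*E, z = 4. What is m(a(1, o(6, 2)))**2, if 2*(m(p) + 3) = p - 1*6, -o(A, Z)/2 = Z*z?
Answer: 729/4 ≈ 182.25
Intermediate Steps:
o(A, Z) = -8*Z (o(A, Z) = -2*Z*4 = -8*Z)
a(M, E) = M**2 + E*M
m(p) = -6 + p/2 (m(p) = -3 + (p - 1*6)/2 = -3 + (p - 6)/2 = -3 + (-6 + p)/2 = -3 + (-3 + p/2) = -6 + p/2)
m(a(1, o(6, 2)))**2 = (-6 + (1*(-8*2 + 1))/2)**2 = (-6 + (1*(-16 + 1))/2)**2 = (-6 + (1*(-15))/2)**2 = (-6 + (1/2)*(-15))**2 = (-6 - 15/2)**2 = (-27/2)**2 = 729/4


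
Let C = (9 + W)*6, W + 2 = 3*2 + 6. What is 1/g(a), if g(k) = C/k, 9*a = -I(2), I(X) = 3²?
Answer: -1/114 ≈ -0.0087719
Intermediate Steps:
W = 10 (W = -2 + (3*2 + 6) = -2 + (6 + 6) = -2 + 12 = 10)
I(X) = 9
C = 114 (C = (9 + 10)*6 = 19*6 = 114)
a = -1 (a = (-1*9)/9 = (⅑)*(-9) = -1)
g(k) = 114/k
1/g(a) = 1/(114/(-1)) = 1/(114*(-1)) = 1/(-114) = -1/114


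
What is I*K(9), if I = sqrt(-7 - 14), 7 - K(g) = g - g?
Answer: 7*I*sqrt(21) ≈ 32.078*I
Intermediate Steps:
K(g) = 7 (K(g) = 7 - (g - g) = 7 - 1*0 = 7 + 0 = 7)
I = I*sqrt(21) (I = sqrt(-21) = I*sqrt(21) ≈ 4.5826*I)
I*K(9) = (I*sqrt(21))*7 = 7*I*sqrt(21)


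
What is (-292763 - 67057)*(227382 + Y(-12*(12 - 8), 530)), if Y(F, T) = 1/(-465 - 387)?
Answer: -5808977948055/71 ≈ -8.1817e+10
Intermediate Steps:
Y(F, T) = -1/852 (Y(F, T) = 1/(-852) = -1/852)
(-292763 - 67057)*(227382 + Y(-12*(12 - 8), 530)) = (-292763 - 67057)*(227382 - 1/852) = -359820*193729463/852 = -5808977948055/71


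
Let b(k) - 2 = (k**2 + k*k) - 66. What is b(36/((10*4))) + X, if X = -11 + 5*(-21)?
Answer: -8919/50 ≈ -178.38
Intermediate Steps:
b(k) = -64 + 2*k**2 (b(k) = 2 + ((k**2 + k*k) - 66) = 2 + ((k**2 + k**2) - 66) = 2 + (2*k**2 - 66) = 2 + (-66 + 2*k**2) = -64 + 2*k**2)
X = -116 (X = -11 - 105 = -116)
b(36/((10*4))) + X = (-64 + 2*(36/((10*4)))**2) - 116 = (-64 + 2*(36/40)**2) - 116 = (-64 + 2*(36*(1/40))**2) - 116 = (-64 + 2*(9/10)**2) - 116 = (-64 + 2*(81/100)) - 116 = (-64 + 81/50) - 116 = -3119/50 - 116 = -8919/50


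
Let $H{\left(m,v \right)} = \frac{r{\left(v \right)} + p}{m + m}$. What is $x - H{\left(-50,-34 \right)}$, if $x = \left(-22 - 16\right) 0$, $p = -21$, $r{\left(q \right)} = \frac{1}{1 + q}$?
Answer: $- \frac{347}{1650} \approx -0.2103$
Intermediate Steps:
$x = 0$ ($x = \left(-38\right) 0 = 0$)
$H{\left(m,v \right)} = \frac{-21 + \frac{1}{1 + v}}{2 m}$ ($H{\left(m,v \right)} = \frac{\frac{1}{1 + v} - 21}{m + m} = \frac{-21 + \frac{1}{1 + v}}{2 m}$)
$x - H{\left(-50,-34 \right)} = 0 - \frac{-20 - -714}{2 \left(-50\right) \left(1 - 34\right)} = 0 - \frac{1}{2} \left(- \frac{1}{50}\right) \frac{1}{-33} \left(-20 + 714\right) = 0 - \frac{1}{2} \left(- \frac{1}{50}\right) \left(- \frac{1}{33}\right) 694 = 0 - \frac{347}{1650} = - \frac{347}{1650}$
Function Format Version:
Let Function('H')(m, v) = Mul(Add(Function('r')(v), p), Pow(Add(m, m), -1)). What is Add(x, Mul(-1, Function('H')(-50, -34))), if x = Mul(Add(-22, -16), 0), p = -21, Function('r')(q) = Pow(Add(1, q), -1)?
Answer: Rational(-347, 1650) ≈ -0.21030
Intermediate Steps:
x = 0 (x = Mul(-38, 0) = 0)
Function('H')(m, v) = Mul(Rational(1, 2), Pow(m, -1), Add(-21, Pow(Add(1, v), -1))) (Function('H')(m, v) = Mul(Add(Pow(Add(1, v), -1), -21), Pow(Add(m, m), -1)) = Mul(Add(-21, Pow(Add(1, v), -1)), Pow(Mul(2, m), -1)) = Mul(Add(-21, Pow(Add(1, v), -1)), Mul(Rational(1, 2), Pow(m, -1))) = Mul(Rational(1, 2), Pow(m, -1), Add(-21, Pow(Add(1, v), -1))))
Add(x, Mul(-1, Function('H')(-50, -34))) = Add(0, Mul(-1, Mul(Rational(1, 2), Pow(-50, -1), Pow(Add(1, -34), -1), Add(-20, Mul(-21, -34))))) = Add(0, Mul(-1, Mul(Rational(1, 2), Rational(-1, 50), Pow(-33, -1), Add(-20, 714)))) = Add(0, Mul(-1, Mul(Rational(1, 2), Rational(-1, 50), Rational(-1, 33), 694))) = Add(0, Mul(-1, Rational(347, 1650))) = Add(0, Rational(-347, 1650)) = Rational(-347, 1650)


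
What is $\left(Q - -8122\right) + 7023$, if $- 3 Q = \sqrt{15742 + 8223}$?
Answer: $15145 - \frac{\sqrt{23965}}{3} \approx 15093.0$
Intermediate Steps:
$Q = - \frac{\sqrt{23965}}{3}$ ($Q = - \frac{\sqrt{15742 + 8223}}{3} = - \frac{\sqrt{23965}}{3} \approx -51.602$)
$\left(Q - -8122\right) + 7023 = \left(- \frac{\sqrt{23965}}{3} - -8122\right) + 7023 = \left(- \frac{\sqrt{23965}}{3} + \left(-668 + 8790\right)\right) + 7023 = \left(- \frac{\sqrt{23965}}{3} + 8122\right) + 7023 = \left(8122 - \frac{\sqrt{23965}}{3}\right) + 7023 = 15145 - \frac{\sqrt{23965}}{3}$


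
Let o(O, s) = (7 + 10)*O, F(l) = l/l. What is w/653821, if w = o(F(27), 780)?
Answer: 17/653821 ≈ 2.6001e-5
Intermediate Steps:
F(l) = 1
o(O, s) = 17*O
w = 17 (w = 17*1 = 17)
w/653821 = 17/653821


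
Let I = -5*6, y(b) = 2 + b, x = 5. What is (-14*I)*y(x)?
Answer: 2940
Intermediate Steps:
I = -30
(-14*I)*y(x) = (-14*(-30))*(2 + 5) = 420*7 = 2940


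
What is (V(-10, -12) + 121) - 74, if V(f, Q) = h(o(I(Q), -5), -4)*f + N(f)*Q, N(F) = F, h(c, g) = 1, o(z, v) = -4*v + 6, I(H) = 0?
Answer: 157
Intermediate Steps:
o(z, v) = 6 - 4*v
V(f, Q) = f + Q*f (V(f, Q) = 1*f + f*Q = f + Q*f)
(V(-10, -12) + 121) - 74 = (-10*(1 - 12) + 121) - 74 = (-10*(-11) + 121) - 74 = (110 + 121) - 74 = 231 - 74 = 157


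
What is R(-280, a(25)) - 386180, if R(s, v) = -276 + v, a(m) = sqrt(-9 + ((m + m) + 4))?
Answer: -386456 + 3*sqrt(5) ≈ -3.8645e+5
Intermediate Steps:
a(m) = sqrt(-5 + 2*m) (a(m) = sqrt(-9 + (2*m + 4)) = sqrt(-9 + (4 + 2*m)) = sqrt(-5 + 2*m))
R(-280, a(25)) - 386180 = (-276 + sqrt(-5 + 2*25)) - 386180 = (-276 + sqrt(-5 + 50)) - 386180 = (-276 + sqrt(45)) - 386180 = (-276 + 3*sqrt(5)) - 386180 = -386456 + 3*sqrt(5)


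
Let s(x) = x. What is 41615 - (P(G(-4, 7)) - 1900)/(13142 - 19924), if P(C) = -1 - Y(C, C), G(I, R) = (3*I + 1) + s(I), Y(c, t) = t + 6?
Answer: 141115519/3391 ≈ 41615.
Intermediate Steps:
Y(c, t) = 6 + t
G(I, R) = 1 + 4*I (G(I, R) = (3*I + 1) + I = (1 + 3*I) + I = 1 + 4*I)
P(C) = -7 - C (P(C) = -1 - (6 + C) = -1 + (-6 - C) = -7 - C)
41615 - (P(G(-4, 7)) - 1900)/(13142 - 19924) = 41615 - ((-7 - (1 + 4*(-4))) - 1900)/(13142 - 19924) = 41615 - ((-7 - (1 - 16)) - 1900)/(-6782) = 41615 - ((-7 - 1*(-15)) - 1900)*(-1)/6782 = 41615 - ((-7 + 15) - 1900)*(-1)/6782 = 41615 - (8 - 1900)*(-1)/6782 = 41615 - (-1892)*(-1)/6782 = 41615 - 1*946/3391 = 41615 - 946/3391 = 141115519/3391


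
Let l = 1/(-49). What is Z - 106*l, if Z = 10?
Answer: 596/49 ≈ 12.163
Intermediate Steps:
l = -1/49 ≈ -0.020408
Z - 106*l = 10 - 106*(-1/49) = 10 + 106/49 = 596/49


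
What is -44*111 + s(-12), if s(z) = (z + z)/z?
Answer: -4882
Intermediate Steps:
s(z) = 2 (s(z) = (2*z)/z = 2)
-44*111 + s(-12) = -44*111 + 2 = -4884 + 2 = -4882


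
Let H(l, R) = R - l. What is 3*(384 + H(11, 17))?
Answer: 1170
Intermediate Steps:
3*(384 + H(11, 17)) = 3*(384 + (17 - 1*11)) = 3*(384 + (17 - 11)) = 3*(384 + 6) = 3*390 = 1170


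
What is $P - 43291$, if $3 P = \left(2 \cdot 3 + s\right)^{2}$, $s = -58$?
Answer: $- \frac{127169}{3} \approx -42390.0$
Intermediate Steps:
$P = \frac{2704}{3}$ ($P = \frac{\left(2 \cdot 3 - 58\right)^{2}}{3} = \frac{\left(6 - 58\right)^{2}}{3} = \frac{\left(-52\right)^{2}}{3} = \frac{1}{3} \cdot 2704 = \frac{2704}{3} \approx 901.33$)
$P - 43291 = \frac{2704}{3} - 43291 = - \frac{127169}{3}$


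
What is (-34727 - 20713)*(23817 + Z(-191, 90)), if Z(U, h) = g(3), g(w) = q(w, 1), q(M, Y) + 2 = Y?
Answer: -1320359040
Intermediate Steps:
q(M, Y) = -2 + Y
g(w) = -1 (g(w) = -2 + 1 = -1)
Z(U, h) = -1
(-34727 - 20713)*(23817 + Z(-191, 90)) = (-34727 - 20713)*(23817 - 1) = -55440*23816 = -1320359040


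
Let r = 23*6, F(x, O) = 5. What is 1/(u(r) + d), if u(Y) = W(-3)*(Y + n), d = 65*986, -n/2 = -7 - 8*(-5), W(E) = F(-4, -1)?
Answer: 1/64450 ≈ 1.5516e-5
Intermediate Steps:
W(E) = 5
r = 138
n = -66 (n = -2*(-7 - 8*(-5)) = -2*(-7 + 40) = -2*33 = -66)
d = 64090
u(Y) = -330 + 5*Y (u(Y) = 5*(Y - 66) = 5*(-66 + Y) = -330 + 5*Y)
1/(u(r) + d) = 1/((-330 + 5*138) + 64090) = 1/((-330 + 690) + 64090) = 1/(360 + 64090) = 1/64450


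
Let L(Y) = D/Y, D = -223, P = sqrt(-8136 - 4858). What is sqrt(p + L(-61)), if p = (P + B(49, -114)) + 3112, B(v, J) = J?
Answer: sqrt(11169161 + 3721*I*sqrt(12994))/61 ≈ 54.797 + 1.0401*I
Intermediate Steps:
P = I*sqrt(12994) (P = sqrt(-12994) = I*sqrt(12994) ≈ 113.99*I)
p = 2998 + I*sqrt(12994) (p = (I*sqrt(12994) - 114) + 3112 = (-114 + I*sqrt(12994)) + 3112 = 2998 + I*sqrt(12994) ≈ 2998.0 + 113.99*I)
L(Y) = -223/Y
sqrt(p + L(-61)) = sqrt((2998 + I*sqrt(12994)) - 223/(-61)) = sqrt((2998 + I*sqrt(12994)) - 223*(-1/61)) = sqrt((2998 + I*sqrt(12994)) + 223/61) = sqrt(183101/61 + I*sqrt(12994))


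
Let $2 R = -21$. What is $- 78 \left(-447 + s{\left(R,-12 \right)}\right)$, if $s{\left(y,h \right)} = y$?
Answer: $35685$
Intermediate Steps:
$R = - \frac{21}{2}$ ($R = \frac{1}{2} \left(-21\right) = - \frac{21}{2} \approx -10.5$)
$- 78 \left(-447 + s{\left(R,-12 \right)}\right) = - 78 \left(-447 - \frac{21}{2}\right) = \left(-78\right) \left(- \frac{915}{2}\right) = 35685$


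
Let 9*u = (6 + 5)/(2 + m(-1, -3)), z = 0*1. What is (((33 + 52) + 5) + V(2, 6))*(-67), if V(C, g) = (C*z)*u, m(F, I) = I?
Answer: -6030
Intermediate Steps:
z = 0
u = -11/9 (u = ((6 + 5)/(2 - 3))/9 = (11/(-1))/9 = (11*(-1))/9 = (⅑)*(-11) = -11/9 ≈ -1.2222)
V(C, g) = 0 (V(C, g) = (C*0)*(-11/9) = 0*(-11/9) = 0)
(((33 + 52) + 5) + V(2, 6))*(-67) = (((33 + 52) + 5) + 0)*(-67) = ((85 + 5) + 0)*(-67) = (90 + 0)*(-67) = 90*(-67) = -6030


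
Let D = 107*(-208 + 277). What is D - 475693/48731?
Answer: 359305280/48731 ≈ 7373.2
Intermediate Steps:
D = 7383 (D = 107*69 = 7383)
D - 475693/48731 = 7383 - 475693/48731 = 359305280/48731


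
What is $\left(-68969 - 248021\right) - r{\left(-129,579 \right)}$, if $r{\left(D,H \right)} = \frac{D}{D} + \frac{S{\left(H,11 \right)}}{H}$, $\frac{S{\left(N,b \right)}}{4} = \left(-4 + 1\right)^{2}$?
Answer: $- \frac{61179275}{193} \approx -3.1699 \cdot 10^{5}$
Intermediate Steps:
$S{\left(N,b \right)} = 36$ ($S{\left(N,b \right)} = 4 \left(-4 + 1\right)^{2} = 4 \left(-3\right)^{2} = 4 \cdot 9 = 36$)
$r{\left(D,H \right)} = 1 + \frac{36}{H}$ ($r{\left(D,H \right)} = \frac{D}{D} + \frac{36}{H} = 1 + \frac{36}{H}$)
$\left(-68969 - 248021\right) - r{\left(-129,579 \right)} = \left(-68969 - 248021\right) - \frac{36 + 579}{579} = \left(-68969 - 248021\right) - \frac{1}{579} \cdot 615 = -316990 - \frac{205}{193} = - \frac{61179275}{193}$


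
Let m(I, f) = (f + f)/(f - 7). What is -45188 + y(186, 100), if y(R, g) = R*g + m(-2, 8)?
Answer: -26572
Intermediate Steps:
m(I, f) = 2*f/(-7 + f) (m(I, f) = (2*f)/(-7 + f) = 2*f/(-7 + f))
y(R, g) = 16 + R*g (y(R, g) = R*g + 2*8/(-7 + 8) = R*g + 2*8/1 = R*g + 2*8*1 = R*g + 16 = 16 + R*g)
-45188 + y(186, 100) = -45188 + (16 + 186*100) = -45188 + (16 + 18600) = -45188 + 18616 = -26572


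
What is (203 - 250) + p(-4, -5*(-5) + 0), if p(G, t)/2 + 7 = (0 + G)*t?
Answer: -261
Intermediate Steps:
p(G, t) = -14 + 2*G*t (p(G, t) = -14 + 2*((0 + G)*t) = -14 + 2*(G*t) = -14 + 2*G*t)
(203 - 250) + p(-4, -5*(-5) + 0) = (203 - 250) + (-14 + 2*(-4)*(-5*(-5) + 0)) = -47 + (-14 + 2*(-4)*(25 + 0)) = -47 + (-14 + 2*(-4)*25) = -47 + (-14 - 200) = -47 - 214 = -261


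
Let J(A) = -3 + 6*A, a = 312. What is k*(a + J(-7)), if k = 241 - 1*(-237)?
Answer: 127626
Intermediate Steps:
k = 478 (k = 241 + 237 = 478)
k*(a + J(-7)) = 478*(312 + (-3 + 6*(-7))) = 478*(312 + (-3 - 42)) = 478*(312 - 45) = 478*267 = 127626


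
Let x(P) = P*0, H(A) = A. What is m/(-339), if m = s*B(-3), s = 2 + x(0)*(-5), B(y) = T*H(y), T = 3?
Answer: 6/113 ≈ 0.053097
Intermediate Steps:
x(P) = 0
B(y) = 3*y
s = 2 (s = 2 + 0*(-5) = 2 + 0 = 2)
m = -18 (m = 2*(3*(-3)) = 2*(-9) = -18)
m/(-339) = -18/(-339) = -18*(-1/339) = 6/113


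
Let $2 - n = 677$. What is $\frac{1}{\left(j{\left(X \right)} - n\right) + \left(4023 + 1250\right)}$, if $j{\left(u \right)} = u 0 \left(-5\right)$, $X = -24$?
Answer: $\frac{1}{5948} \approx 0.00016812$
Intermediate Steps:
$n = -675$ ($n = 2 - 677 = -675$)
$j{\left(u \right)} = 0$ ($j{\left(u \right)} = 0 \left(-5\right) = 0$)
$\frac{1}{\left(j{\left(X \right)} - n\right) + \left(4023 + 1250\right)} = \frac{1}{\left(0 - -675\right) + \left(4023 + 1250\right)} = \frac{1}{\left(0 + 675\right) + 5273} = \frac{1}{675 + 5273} = \frac{1}{5948}$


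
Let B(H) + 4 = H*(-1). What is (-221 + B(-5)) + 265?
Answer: 45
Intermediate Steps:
B(H) = -4 - H (B(H) = -4 + H*(-1) = -4 - H)
(-221 + B(-5)) + 265 = (-221 + (-4 - 1*(-5))) + 265 = (-221 + (-4 + 5)) + 265 = (-221 + 1) + 265 = -220 + 265 = 45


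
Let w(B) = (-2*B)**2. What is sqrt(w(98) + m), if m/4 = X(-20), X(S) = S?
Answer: 8*sqrt(599) ≈ 195.80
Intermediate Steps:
m = -80 (m = 4*(-20) = -80)
w(B) = 4*B**2
sqrt(w(98) + m) = sqrt(4*98**2 - 80) = sqrt(4*9604 - 80) = sqrt(38416 - 80) = sqrt(38336) = 8*sqrt(599)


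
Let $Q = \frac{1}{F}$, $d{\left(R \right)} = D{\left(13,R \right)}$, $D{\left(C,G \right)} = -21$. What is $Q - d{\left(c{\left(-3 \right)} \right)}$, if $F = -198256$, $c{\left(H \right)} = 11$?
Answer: $\frac{4163375}{198256} \approx 21.0$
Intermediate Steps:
$d{\left(R \right)} = -21$
$Q = - \frac{1}{198256}$ ($Q = \frac{1}{-198256} = - \frac{1}{198256} \approx -5.044 \cdot 10^{-6}$)
$Q - d{\left(c{\left(-3 \right)} \right)} = - \frac{1}{198256} - -21 = - \frac{1}{198256} + 21 = \frac{4163375}{198256}$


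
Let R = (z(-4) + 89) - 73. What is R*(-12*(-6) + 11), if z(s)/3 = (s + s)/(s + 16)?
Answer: 1162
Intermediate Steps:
z(s) = 6*s/(16 + s) (z(s) = 3*((s + s)/(s + 16)) = 3*((2*s)/(16 + s)) = 3*(2*s/(16 + s)) = 6*s/(16 + s))
R = 14 (R = (6*(-4)/(16 - 4) + 89) - 73 = (6*(-4)/12 + 89) - 73 = (6*(-4)*(1/12) + 89) - 73 = (-2 + 89) - 73 = 87 - 73 = 14)
R*(-12*(-6) + 11) = 14*(-12*(-6) + 11) = 14*(72 + 11) = 14*83 = 1162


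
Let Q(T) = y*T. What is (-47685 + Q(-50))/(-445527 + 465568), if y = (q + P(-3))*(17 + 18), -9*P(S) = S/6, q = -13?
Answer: -225290/180369 ≈ -1.2491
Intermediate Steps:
P(S) = -S/54 (P(S) = -S/(9*6) = -S/54)
y = -8155/18 (y = (-13 - 1/54*(-3))*(17 + 18) = (-13 + 1/18)*35 = -233/18*35 = -8155/18 ≈ -453.06)
Q(T) = -8155*T/18
(-47685 + Q(-50))/(-445527 + 465568) = (-47685 - 8155/18*(-50))/(-445527 + 465568) = (-47685 + 203875/9)/20041 = -225290/9*1/20041 = -225290/180369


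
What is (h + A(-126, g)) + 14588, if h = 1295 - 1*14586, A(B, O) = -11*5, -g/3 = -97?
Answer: 1242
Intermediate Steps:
g = 291 (g = -3*(-97) = 291)
A(B, O) = -55
h = -13291 (h = 1295 - 14586 = -13291)
(h + A(-126, g)) + 14588 = (-13291 - 55) + 14588 = -13346 + 14588 = 1242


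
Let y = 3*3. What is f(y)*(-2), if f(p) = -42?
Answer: 84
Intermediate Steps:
y = 9
f(y)*(-2) = -42*(-2) = 84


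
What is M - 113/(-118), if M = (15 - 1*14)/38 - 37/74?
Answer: 1085/2242 ≈ 0.48394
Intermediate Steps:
M = -9/19 (M = (15 - 14)*(1/38) - 37*1/74 = 1*(1/38) - ½ = 1/38 - ½ = -9/19 ≈ -0.47368)
M - 113/(-118) = -9/19 - 113/(-118) = -9/19 - 113*(-1/118) = -9/19 + 113/118 = 1085/2242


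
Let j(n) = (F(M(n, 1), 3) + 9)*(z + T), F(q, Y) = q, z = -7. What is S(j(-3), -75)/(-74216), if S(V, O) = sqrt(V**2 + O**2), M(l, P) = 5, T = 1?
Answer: -3*sqrt(1409)/74216 ≈ -0.0015173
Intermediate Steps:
j(n) = -84 (j(n) = (5 + 9)*(-7 + 1) = 14*(-6) = -84)
S(V, O) = sqrt(O**2 + V**2)
S(j(-3), -75)/(-74216) = sqrt((-75)**2 + (-84)**2)/(-74216) = sqrt(5625 + 7056)*(-1/74216) = sqrt(12681)*(-1/74216) = (3*sqrt(1409))*(-1/74216) = -3*sqrt(1409)/74216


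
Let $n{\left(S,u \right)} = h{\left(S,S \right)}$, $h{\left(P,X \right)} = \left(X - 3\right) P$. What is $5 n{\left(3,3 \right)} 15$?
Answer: $0$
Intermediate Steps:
$h{\left(P,X \right)} = P \left(-3 + X\right)$ ($h{\left(P,X \right)} = \left(-3 + X\right) P = P \left(-3 + X\right)$)
$n{\left(S,u \right)} = S \left(-3 + S\right)$
$5 n{\left(3,3 \right)} 15 = 5 \cdot 3 \left(-3 + 3\right) 15 = 5 \cdot 3 \cdot 0 \cdot 15 = 5 \cdot 0 \cdot 15 = 0 \cdot 15 = 0$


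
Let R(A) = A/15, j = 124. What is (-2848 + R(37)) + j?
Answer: -40823/15 ≈ -2721.5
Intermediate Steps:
R(A) = A/15 (R(A) = A*(1/15) = A/15)
(-2848 + R(37)) + j = (-2848 + (1/15)*37) + 124 = (-2848 + 37/15) + 124 = -42683/15 + 124 = -40823/15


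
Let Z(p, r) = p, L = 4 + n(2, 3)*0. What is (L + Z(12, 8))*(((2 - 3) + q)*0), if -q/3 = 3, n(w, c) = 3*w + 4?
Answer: 0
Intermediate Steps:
n(w, c) = 4 + 3*w
L = 4 (L = 4 + (4 + 3*2)*0 = 4 + (4 + 6)*0 = 4 + 10*0 = 4 + 0 = 4)
q = -9 (q = -3*3 = -9)
(L + Z(12, 8))*(((2 - 3) + q)*0) = (4 + 12)*(((2 - 3) - 9)*0) = 16*((-1 - 9)*0) = 16*(-10*0) = 16*0 = 0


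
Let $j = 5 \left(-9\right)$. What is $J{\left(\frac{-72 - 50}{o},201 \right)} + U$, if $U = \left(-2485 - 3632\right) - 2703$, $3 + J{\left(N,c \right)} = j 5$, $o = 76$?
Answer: $-9048$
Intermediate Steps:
$j = -45$
$J{\left(N,c \right)} = -228$ ($J{\left(N,c \right)} = -3 - 225 = -228$)
$U = -8820$ ($U = -6117 - 2703 = -8820$)
$J{\left(\frac{-72 - 50}{o},201 \right)} + U = -228 - 8820 = -9048$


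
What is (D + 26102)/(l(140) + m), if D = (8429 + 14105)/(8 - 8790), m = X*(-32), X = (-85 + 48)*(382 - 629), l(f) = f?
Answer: -114602615/1283524428 ≈ -0.089287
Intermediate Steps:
X = 9139 (X = -37*(-247) = 9139)
m = -292448 (m = 9139*(-32) = -292448)
D = -11267/4391 (D = 22534/(-8782) = 22534*(-1/8782) = -11267/4391 ≈ -2.5659)
(D + 26102)/(l(140) + m) = (-11267/4391 + 26102)/(140 - 292448) = (114602615/4391)/(-292308) = (114602615/4391)*(-1/292308) = -114602615/1283524428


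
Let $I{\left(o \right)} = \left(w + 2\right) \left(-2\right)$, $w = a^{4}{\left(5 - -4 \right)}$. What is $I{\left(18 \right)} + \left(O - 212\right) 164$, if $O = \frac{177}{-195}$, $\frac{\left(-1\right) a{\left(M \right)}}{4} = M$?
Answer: $- \frac{220619936}{65} \approx -3.3942 \cdot 10^{6}$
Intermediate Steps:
$a{\left(M \right)} = - 4 M$
$w = 1679616$ ($w = \left(- 4 \left(5 - -4\right)\right)^{4} = \left(- 4 \left(5 + 4\right)\right)^{4} = \left(\left(-4\right) 9\right)^{4} = \left(-36\right)^{4} = 1679616$)
$O = - \frac{59}{65}$ ($O = 177 \left(- \frac{1}{195}\right) = - \frac{59}{65} \approx -0.90769$)
$I{\left(o \right)} = -3359236$ ($I{\left(o \right)} = \left(1679616 + 2\right) \left(-2\right) = 1679618 \left(-2\right) = -3359236$)
$I{\left(18 \right)} + \left(O - 212\right) 164 = -3359236 + \left(- \frac{59}{65} - 212\right) 164 = -3359236 - \frac{2269596}{65} = - \frac{220619936}{65}$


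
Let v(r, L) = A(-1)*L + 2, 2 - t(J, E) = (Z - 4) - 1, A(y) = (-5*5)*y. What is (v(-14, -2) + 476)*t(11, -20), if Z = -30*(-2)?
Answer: -22684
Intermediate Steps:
A(y) = -25*y
Z = 60 (Z = -5*(-12) = 60)
t(J, E) = -53 (t(J, E) = 2 - ((60 - 4) - 1) = 2 - (56 - 1) = 2 - 1*55 = 2 - 55 = -53)
v(r, L) = 2 + 25*L (v(r, L) = (-25*(-1))*L + 2 = 25*L + 2 = 2 + 25*L)
(v(-14, -2) + 476)*t(11, -20) = ((2 + 25*(-2)) + 476)*(-53) = ((2 - 50) + 476)*(-53) = (-48 + 476)*(-53) = 428*(-53) = -22684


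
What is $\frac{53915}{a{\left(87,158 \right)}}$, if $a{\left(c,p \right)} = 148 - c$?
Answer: $\frac{53915}{61} \approx 883.85$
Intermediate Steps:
$\frac{53915}{a{\left(87,158 \right)}} = \frac{53915}{148 - 87} = \frac{53915}{61}$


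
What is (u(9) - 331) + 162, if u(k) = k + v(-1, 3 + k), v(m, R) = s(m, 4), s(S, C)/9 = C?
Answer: -124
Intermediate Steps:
s(S, C) = 9*C
v(m, R) = 36 (v(m, R) = 9*4 = 36)
u(k) = 36 + k (u(k) = k + 36 = 36 + k)
(u(9) - 331) + 162 = ((36 + 9) - 331) + 162 = (45 - 331) + 162 = -286 + 162 = -124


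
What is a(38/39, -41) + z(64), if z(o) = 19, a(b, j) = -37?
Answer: -18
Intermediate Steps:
a(38/39, -41) + z(64) = -37 + 19 = -18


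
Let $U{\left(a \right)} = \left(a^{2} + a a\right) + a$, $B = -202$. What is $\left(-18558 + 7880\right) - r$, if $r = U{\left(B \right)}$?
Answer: $-92084$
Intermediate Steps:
$U{\left(a \right)} = a + 2 a^{2}$ ($U{\left(a \right)} = \left(a^{2} + a^{2}\right) + a = 2 a^{2} + a = a + 2 a^{2}$)
$r = 81406$ ($r = - 202 \left(1 + 2 \left(-202\right)\right) = - 202 \left(1 - 404\right) = \left(-202\right) \left(-403\right) = 81406$)
$\left(-18558 + 7880\right) - r = \left(-18558 + 7880\right) - 81406 = -10678 - 81406 = -92084$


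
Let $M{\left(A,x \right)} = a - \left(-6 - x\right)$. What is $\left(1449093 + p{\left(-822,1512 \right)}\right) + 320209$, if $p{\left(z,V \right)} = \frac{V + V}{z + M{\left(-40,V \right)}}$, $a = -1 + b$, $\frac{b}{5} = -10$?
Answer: $\frac{380400938}{215} \approx 1.7693 \cdot 10^{6}$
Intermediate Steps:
$b = -50$ ($b = 5 \left(-10\right) = -50$)
$a = -51$ ($a = -1 - 50 = -51$)
$M{\left(A,x \right)} = -45 + x$ ($M{\left(A,x \right)} = -51 - \left(-6 - x\right) = -51 + \left(6 + x\right) = -45 + x$)
$p{\left(z,V \right)} = \frac{2 V}{-45 + V + z}$ ($p{\left(z,V \right)} = \frac{V + V}{z + \left(-45 + V\right)} = \frac{2 V}{-45 + V + z}$)
$\left(1449093 + p{\left(-822,1512 \right)}\right) + 320209 = \left(1449093 + 2 \cdot 1512 \frac{1}{-45 + 1512 - 822}\right) + 320209 = \left(1449093 + 2 \cdot 1512 \cdot \frac{1}{645}\right) + 320209 = \left(1449093 + \frac{1008}{215}\right) + 320209 = \frac{311556003}{215} + 320209 = \frac{380400938}{215}$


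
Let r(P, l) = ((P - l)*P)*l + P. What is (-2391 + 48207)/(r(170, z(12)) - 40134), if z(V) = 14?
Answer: 11454/82829 ≈ 0.13828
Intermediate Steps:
r(P, l) = P + P*l*(P - l) (r(P, l) = (P*(P - l))*l + P = P*l*(P - l) + P = P + P*l*(P - l))
(-2391 + 48207)/(r(170, z(12)) - 40134) = (-2391 + 48207)/(170*(1 - 1*14² + 170*14) - 40134) = 45816/(170*(1 - 1*196 + 2380) - 40134) = 45816/(170*(1 - 196 + 2380) - 40134) = 45816/(170*2185 - 40134) = 45816/(371450 - 40134) = 45816/331316 = 45816*(1/331316) = 11454/82829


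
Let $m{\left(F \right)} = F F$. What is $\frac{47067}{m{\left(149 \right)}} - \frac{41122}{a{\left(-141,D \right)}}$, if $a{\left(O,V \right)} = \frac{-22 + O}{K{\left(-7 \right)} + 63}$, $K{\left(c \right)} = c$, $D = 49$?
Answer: $\frac{51132845153}{3618763} \approx 14130.0$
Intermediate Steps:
$a{\left(O,V \right)} = - \frac{11}{28} + \frac{O}{56}$ ($a{\left(O,V \right)} = \frac{-22 + O}{-7 + 63} = \frac{-22 + O}{56} = \left(-22 + O\right) \frac{1}{56} = - \frac{11}{28} + \frac{O}{56}$)
$m{\left(F \right)} = F^{2}$
$\frac{47067}{m{\left(149 \right)}} - \frac{41122}{a{\left(-141,D \right)}} = \frac{47067}{149^{2}} - \frac{41122}{- \frac{11}{28} + \frac{1}{56} \left(-141\right)} = \frac{47067}{22201} - \frac{41122}{- \frac{11}{28} - \frac{141}{56}} = 47067 \cdot \frac{1}{22201} - \frac{41122}{- \frac{163}{56}} = \frac{47067}{22201} - - \frac{2302832}{163} = \frac{47067}{22201} + \frac{2302832}{163} = \frac{51132845153}{3618763}$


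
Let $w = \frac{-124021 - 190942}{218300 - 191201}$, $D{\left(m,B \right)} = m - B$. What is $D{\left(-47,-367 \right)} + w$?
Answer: $\frac{8356717}{27099} \approx 308.38$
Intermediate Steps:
$w = - \frac{314963}{27099} \approx -11.623$
$D{\left(-47,-367 \right)} + w = \left(-47 - -367\right) - \frac{314963}{27099} = \left(-47 + 367\right) - \frac{314963}{27099} = 320 - \frac{314963}{27099} = \frac{8356717}{27099}$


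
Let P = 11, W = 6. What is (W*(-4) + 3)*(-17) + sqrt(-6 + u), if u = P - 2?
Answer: 357 + sqrt(3) ≈ 358.73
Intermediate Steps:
u = 9 (u = 11 - 2 = 9)
(W*(-4) + 3)*(-17) + sqrt(-6 + u) = (6*(-4) + 3)*(-17) + sqrt(-6 + 9) = (-24 + 3)*(-17) + sqrt(3) = -21*(-17) + sqrt(3) = 357 + sqrt(3)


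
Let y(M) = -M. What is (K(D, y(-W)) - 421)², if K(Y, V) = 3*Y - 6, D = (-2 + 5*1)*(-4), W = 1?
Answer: 214369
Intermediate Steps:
D = -12 (D = (-2 + 5)*(-4) = 3*(-4) = -12)
K(Y, V) = -6 + 3*Y
(K(D, y(-W)) - 421)² = ((-6 + 3*(-12)) - 421)² = ((-6 - 36) - 421)² = (-42 - 421)² = (-463)² = 214369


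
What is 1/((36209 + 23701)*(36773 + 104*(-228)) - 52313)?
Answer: 1/782432197 ≈ 1.2781e-9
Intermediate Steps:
1/((36209 + 23701)*(36773 + 104*(-228)) - 52313) = 1/(59910*(36773 - 23712) - 52313) = 1/(59910*13061 - 52313) = 1/(782484510 - 52313) = 1/782432197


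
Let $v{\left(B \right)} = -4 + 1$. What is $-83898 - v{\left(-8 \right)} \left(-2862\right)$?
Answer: $-92484$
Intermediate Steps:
$v{\left(B \right)} = -3$
$-83898 - v{\left(-8 \right)} \left(-2862\right) = -83898 - \left(-3\right) \left(-2862\right) = -83898 - 8586 = -92484$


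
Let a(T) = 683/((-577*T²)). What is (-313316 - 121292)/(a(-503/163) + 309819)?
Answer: -7930845920918/5653659772805 ≈ -1.4028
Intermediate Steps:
a(T) = -683/(577*T²) (a(T) = 683*(-1/(577*T²)) = -683/(577*T²))
(-313316 - 121292)/(a(-503/163) + 309819) = (-313316 - 121292)/(-683/(577*(-503/163)²) + 309819) = -434608/(-683/(577*(-503*1/163)²) + 309819) = -434608/(-683/(577*(-503/163)²) + 309819) = -434608/(-683/577*26569/253009 + 309819) = -434608/(-18146627/145986193 + 309819) = -434608/45229278182440/145986193 = -434608*145986193/45229278182440 = -7930845920918/5653659772805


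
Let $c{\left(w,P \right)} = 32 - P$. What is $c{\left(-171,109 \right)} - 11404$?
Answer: $-11481$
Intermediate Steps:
$c{\left(-171,109 \right)} - 11404 = \left(32 - 109\right) - 11404 = \left(32 - 109\right) + \left(-12006 + 602\right) = -77 - 11404 = -11481$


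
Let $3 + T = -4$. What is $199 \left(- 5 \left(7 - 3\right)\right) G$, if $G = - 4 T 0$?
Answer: $0$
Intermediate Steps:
$T = -7$ ($T = -3 - 4 = -7$)
$G = 0$ ($G = \left(-4\right) \left(-7\right) 0 = 28 \cdot 0 = 0$)
$199 \left(- 5 \left(7 - 3\right)\right) G = 199 \left(- 5 \left(7 - 3\right)\right) 0 = 199 \left(\left(-5\right) 4\right) 0 = 199 \left(-20\right) 0 = \left(-3980\right) 0 = 0$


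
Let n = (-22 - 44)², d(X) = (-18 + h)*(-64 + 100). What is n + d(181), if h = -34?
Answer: 2484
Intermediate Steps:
d(X) = -1872 (d(X) = (-18 - 34)*(-64 + 100) = -52*36 = -1872)
n = 4356 (n = (-66)² = 4356)
n + d(181) = 4356 - 1872 = 2484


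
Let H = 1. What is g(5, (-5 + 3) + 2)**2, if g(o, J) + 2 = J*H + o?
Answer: 9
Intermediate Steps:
g(o, J) = -2 + J + o (g(o, J) = -2 + (J*1 + o) = -2 + (J + o) = -2 + J + o)
g(5, (-5 + 3) + 2)**2 = (-2 + ((-5 + 3) + 2) + 5)**2 = (-2 + (-2 + 2) + 5)**2 = (-2 + 0 + 5)**2 = 3**2 = 9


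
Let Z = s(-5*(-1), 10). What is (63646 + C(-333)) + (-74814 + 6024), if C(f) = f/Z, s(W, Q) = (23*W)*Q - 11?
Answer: -5859349/1139 ≈ -5144.3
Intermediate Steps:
s(W, Q) = -11 + 23*Q*W (s(W, Q) = 23*Q*W - 11 = -11 + 23*Q*W)
Z = 1139 (Z = -11 + 23*10*(-5*(-1)) = -11 + 23*10*5 = -11 + 1150 = 1139)
C(f) = f/1139
(63646 + C(-333)) + (-74814 + 6024) = (63646 + (1/1139)*(-333)) + (-74814 + 6024) = (63646 - 333/1139) - 68790 = 72492461/1139 - 68790 = -5859349/1139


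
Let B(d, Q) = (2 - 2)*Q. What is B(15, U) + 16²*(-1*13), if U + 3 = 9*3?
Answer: -3328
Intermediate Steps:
U = 24 (U = -3 + 9*3 = -3 + 27 = 24)
B(d, Q) = 0 (B(d, Q) = 0*Q = 0)
B(15, U) + 16²*(-1*13) = 0 + 16²*(-1*13) = 0 + 256*(-13) = 0 - 3328 = -3328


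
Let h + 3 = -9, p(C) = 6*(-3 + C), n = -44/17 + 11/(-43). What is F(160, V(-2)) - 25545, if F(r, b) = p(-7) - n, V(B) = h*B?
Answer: -18715176/731 ≈ -25602.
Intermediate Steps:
n = -2079/731 (n = -44*1/17 + 11*(-1/43) = -44/17 - 11/43 = -2079/731 ≈ -2.8440)
p(C) = -18 + 6*C
h = -12 (h = -3 - 9 = -12)
V(B) = -12*B
F(r, b) = -41781/731 (F(r, b) = (-18 + 6*(-7)) - 1*(-2079/731) = (-18 - 42) + 2079/731 = -60 + 2079/731 = -41781/731)
F(160, V(-2)) - 25545 = -41781/731 - 25545 = -18715176/731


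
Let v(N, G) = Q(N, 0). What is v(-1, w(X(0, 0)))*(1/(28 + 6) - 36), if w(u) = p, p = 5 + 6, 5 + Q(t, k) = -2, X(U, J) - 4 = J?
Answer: 8561/34 ≈ 251.79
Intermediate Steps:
X(U, J) = 4 + J
Q(t, k) = -7 (Q(t, k) = -5 - 2 = -7)
p = 11
w(u) = 11
v(N, G) = -7
v(-1, w(X(0, 0)))*(1/(28 + 6) - 36) = -7*(1/(28 + 6) - 36) = -7*(1/34 - 36) = -7*(-1223/34) = 8561/34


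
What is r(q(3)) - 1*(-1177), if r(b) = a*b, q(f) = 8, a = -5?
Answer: 1137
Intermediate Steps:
r(b) = -5*b
r(q(3)) - 1*(-1177) = -5*8 - 1*(-1177) = -40 + 1177 = 1137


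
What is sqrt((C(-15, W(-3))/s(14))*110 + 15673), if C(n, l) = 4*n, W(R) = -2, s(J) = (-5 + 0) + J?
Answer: sqrt(134457)/3 ≈ 122.23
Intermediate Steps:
s(J) = -5 + J
sqrt((C(-15, W(-3))/s(14))*110 + 15673) = sqrt(((4*(-15))/(-5 + 14))*110 + 15673) = sqrt(-60/9*110 + 15673) = sqrt(-60*1/9*110 + 15673) = sqrt(-20/3*110 + 15673) = sqrt(-2200/3 + 15673) = sqrt(44819/3) = sqrt(134457)/3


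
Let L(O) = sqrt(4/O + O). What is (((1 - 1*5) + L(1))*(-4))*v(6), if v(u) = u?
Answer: 96 - 24*sqrt(5) ≈ 42.334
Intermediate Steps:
L(O) = sqrt(O + 4/O)
(((1 - 1*5) + L(1))*(-4))*v(6) = (((1 - 1*5) + sqrt(1 + 4/1))*(-4))*6 = (((1 - 5) + sqrt(1 + 4*1))*(-4))*6 = ((-4 + sqrt(1 + 4))*(-4))*6 = ((-4 + sqrt(5))*(-4))*6 = (16 - 4*sqrt(5))*6 = 96 - 24*sqrt(5)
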